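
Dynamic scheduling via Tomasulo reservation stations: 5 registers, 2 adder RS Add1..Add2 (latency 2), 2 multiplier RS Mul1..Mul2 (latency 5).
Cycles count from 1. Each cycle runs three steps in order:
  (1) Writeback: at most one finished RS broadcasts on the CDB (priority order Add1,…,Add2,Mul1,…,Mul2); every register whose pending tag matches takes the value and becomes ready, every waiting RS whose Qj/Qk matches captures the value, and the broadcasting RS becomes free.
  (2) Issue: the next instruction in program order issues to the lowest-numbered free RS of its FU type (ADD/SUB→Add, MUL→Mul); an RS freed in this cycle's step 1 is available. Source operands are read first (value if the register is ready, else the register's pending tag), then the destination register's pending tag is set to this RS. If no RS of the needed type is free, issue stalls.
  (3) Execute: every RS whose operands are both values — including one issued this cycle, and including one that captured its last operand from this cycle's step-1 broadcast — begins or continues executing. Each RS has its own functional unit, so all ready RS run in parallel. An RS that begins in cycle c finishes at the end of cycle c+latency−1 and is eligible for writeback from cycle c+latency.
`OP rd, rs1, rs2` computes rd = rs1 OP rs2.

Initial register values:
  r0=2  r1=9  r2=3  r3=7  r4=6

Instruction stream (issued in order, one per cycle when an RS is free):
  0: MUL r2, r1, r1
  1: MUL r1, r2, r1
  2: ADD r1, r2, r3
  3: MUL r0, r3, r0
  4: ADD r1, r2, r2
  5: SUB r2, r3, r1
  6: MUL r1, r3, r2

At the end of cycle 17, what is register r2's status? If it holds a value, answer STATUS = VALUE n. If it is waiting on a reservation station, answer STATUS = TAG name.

STATUS = VALUE -155

cycle 1: issue MUL r2<-Mul1 // r0:2,r1:9,r2:Mul1,r3:7,r4:6
cycle 2: issue MUL r1<-Mul2 // r0:2,r1:Mul2,r2:Mul1,r3:7,r4:6
cycle 3: issue ADD r1<-Add1 // r0:2,r1:Add1,r2:Mul1,r3:7,r4:6
cycle 4: stall // r0:2,r1:Add1,r2:Mul1,r3:7,r4:6
cycle 5: stall // r0:2,r1:Add1,r2:Mul1,r3:7,r4:6
cycle 6: CDB Mul1=81; issue MUL r0<-Mul1 // r0:Mul1,r1:Add1,r2:81,r3:7,r4:6
cycle 7: issue ADD r1<-Add2 // r0:Mul1,r1:Add2,r2:81,r3:7,r4:6
cycle 8: CDB Add1=88; issue SUB r2<-Add1 // r0:Mul1,r1:Add2,r2:Add1,r3:7,r4:6
cycle 9: CDB Add2=162; stall // r0:Mul1,r1:162,r2:Add1,r3:7,r4:6
cycle 10: stall // r0:Mul1,r1:162,r2:Add1,r3:7,r4:6
cycle 11: CDB Add1=-155; stall // r0:Mul1,r1:162,r2:-155,r3:7,r4:6
cycle 12: CDB Mul1=14; issue MUL r1<-Mul1 // r0:14,r1:Mul1,r2:-155,r3:7,r4:6
cycle 13: CDB Mul2=729 // r0:14,r1:Mul1,r2:-155,r3:7,r4:6
cycle 14: - // r0:14,r1:Mul1,r2:-155,r3:7,r4:6
cycle 15: - // r0:14,r1:Mul1,r2:-155,r3:7,r4:6
cycle 16: - // r0:14,r1:Mul1,r2:-155,r3:7,r4:6
cycle 17: CDB Mul1=-1085 // r0:14,r1:-1085,r2:-155,r3:7,r4:6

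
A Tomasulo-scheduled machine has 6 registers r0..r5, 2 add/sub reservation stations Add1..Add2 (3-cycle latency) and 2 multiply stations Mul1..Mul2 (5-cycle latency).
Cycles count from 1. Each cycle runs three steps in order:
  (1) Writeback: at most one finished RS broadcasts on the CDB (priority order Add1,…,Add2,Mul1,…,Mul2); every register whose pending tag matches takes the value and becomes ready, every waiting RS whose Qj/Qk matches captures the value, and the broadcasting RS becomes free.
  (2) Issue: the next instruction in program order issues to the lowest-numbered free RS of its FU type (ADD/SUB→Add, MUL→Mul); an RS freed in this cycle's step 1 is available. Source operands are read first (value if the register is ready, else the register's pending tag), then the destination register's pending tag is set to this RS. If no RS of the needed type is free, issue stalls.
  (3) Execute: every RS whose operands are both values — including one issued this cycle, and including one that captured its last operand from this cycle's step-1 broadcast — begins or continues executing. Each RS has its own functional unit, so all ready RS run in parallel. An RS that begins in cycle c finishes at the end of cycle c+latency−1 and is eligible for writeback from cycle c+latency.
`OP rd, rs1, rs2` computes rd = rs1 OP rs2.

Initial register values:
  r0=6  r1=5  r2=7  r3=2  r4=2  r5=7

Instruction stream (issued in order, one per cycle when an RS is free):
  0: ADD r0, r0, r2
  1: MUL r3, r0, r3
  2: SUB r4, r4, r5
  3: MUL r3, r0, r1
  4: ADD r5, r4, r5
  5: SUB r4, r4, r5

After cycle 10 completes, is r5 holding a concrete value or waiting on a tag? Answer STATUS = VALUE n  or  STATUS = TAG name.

STATUS = VALUE 2

cycle 1: issue ADD r0<-Add1 // r0:Add1,r1:5,r2:7,r3:2,r4:2,r5:7
cycle 2: issue MUL r3<-Mul1 // r0:Add1,r1:5,r2:7,r3:Mul1,r4:2,r5:7
cycle 3: issue SUB r4<-Add2 // r0:Add1,r1:5,r2:7,r3:Mul1,r4:Add2,r5:7
cycle 4: CDB Add1=13; issue MUL r3<-Mul2 // r0:13,r1:5,r2:7,r3:Mul2,r4:Add2,r5:7
cycle 5: issue ADD r5<-Add1 // r0:13,r1:5,r2:7,r3:Mul2,r4:Add2,r5:Add1
cycle 6: CDB Add2=-5; issue SUB r4<-Add2 // r0:13,r1:5,r2:7,r3:Mul2,r4:Add2,r5:Add1
cycle 7: - // r0:13,r1:5,r2:7,r3:Mul2,r4:Add2,r5:Add1
cycle 8: - // r0:13,r1:5,r2:7,r3:Mul2,r4:Add2,r5:Add1
cycle 9: CDB Add1=2 // r0:13,r1:5,r2:7,r3:Mul2,r4:Add2,r5:2
cycle 10: CDB Mul1=26 // r0:13,r1:5,r2:7,r3:Mul2,r4:Add2,r5:2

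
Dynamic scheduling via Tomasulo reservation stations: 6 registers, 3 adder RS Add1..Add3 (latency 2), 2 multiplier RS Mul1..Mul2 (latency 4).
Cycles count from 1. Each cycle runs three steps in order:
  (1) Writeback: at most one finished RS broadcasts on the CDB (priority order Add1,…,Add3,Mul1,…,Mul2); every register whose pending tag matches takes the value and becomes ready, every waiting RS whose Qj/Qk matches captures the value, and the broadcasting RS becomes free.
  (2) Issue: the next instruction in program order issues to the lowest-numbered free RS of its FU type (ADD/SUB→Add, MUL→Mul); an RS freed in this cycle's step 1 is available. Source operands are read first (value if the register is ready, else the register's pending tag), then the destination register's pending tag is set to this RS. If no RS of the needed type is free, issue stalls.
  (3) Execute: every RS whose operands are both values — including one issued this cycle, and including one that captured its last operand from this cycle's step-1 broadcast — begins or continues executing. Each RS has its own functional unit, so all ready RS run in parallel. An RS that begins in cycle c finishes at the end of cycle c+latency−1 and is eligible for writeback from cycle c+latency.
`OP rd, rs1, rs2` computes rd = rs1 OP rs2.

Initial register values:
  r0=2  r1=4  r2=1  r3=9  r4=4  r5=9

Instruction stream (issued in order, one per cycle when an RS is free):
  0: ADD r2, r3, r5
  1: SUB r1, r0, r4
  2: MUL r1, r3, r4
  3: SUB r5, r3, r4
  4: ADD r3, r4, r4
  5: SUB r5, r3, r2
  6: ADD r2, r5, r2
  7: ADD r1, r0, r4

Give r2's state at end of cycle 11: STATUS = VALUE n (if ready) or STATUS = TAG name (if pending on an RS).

  c1: issue ADD r2<-Add1  regs: r0:2,r1:4,r2:Add1,r3:9,r4:4,r5:9
  c2: issue SUB r1<-Add2  regs: r0:2,r1:Add2,r2:Add1,r3:9,r4:4,r5:9
  c3: CDB Add1=18; issue MUL r1<-Mul1  regs: r0:2,r1:Mul1,r2:18,r3:9,r4:4,r5:9
  c4: CDB Add2=-2; issue SUB r5<-Add1  regs: r0:2,r1:Mul1,r2:18,r3:9,r4:4,r5:Add1
  c5: issue ADD r3<-Add2  regs: r0:2,r1:Mul1,r2:18,r3:Add2,r4:4,r5:Add1
  c6: CDB Add1=5; issue SUB r5<-Add1  regs: r0:2,r1:Mul1,r2:18,r3:Add2,r4:4,r5:Add1
  c7: CDB Add2=8; issue ADD r2<-Add2  regs: r0:2,r1:Mul1,r2:Add2,r3:8,r4:4,r5:Add1
  c8: CDB Mul1=36; issue ADD r1<-Add3  regs: r0:2,r1:Add3,r2:Add2,r3:8,r4:4,r5:Add1
  c9: CDB Add1=-10  regs: r0:2,r1:Add3,r2:Add2,r3:8,r4:4,r5:-10
  c10: CDB Add3=6  regs: r0:2,r1:6,r2:Add2,r3:8,r4:4,r5:-10
  c11: CDB Add2=8  regs: r0:2,r1:6,r2:8,r3:8,r4:4,r5:-10

STATUS = VALUE 8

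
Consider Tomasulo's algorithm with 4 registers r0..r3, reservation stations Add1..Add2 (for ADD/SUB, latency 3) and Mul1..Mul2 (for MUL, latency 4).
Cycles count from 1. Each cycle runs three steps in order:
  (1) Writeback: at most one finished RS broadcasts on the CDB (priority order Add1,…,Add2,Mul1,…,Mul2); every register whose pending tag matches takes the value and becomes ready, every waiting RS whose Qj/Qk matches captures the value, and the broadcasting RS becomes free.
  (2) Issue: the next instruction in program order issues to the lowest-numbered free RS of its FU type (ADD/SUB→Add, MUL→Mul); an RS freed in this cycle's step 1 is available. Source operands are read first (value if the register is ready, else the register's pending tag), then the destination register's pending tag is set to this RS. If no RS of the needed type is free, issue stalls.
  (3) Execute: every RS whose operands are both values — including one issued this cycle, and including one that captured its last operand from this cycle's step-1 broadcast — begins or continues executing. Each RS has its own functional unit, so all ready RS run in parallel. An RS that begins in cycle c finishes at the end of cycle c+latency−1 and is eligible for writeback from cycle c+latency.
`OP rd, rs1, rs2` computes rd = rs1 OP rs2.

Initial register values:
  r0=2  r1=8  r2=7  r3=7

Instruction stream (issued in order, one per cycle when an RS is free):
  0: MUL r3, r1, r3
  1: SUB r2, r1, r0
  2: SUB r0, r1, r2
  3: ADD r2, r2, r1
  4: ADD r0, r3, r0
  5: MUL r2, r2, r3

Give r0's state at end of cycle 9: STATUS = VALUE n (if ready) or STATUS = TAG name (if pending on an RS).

STATUS = TAG Add1

  c1: issue MUL r3<-Mul1  regs: r0:2,r1:8,r2:7,r3:Mul1
  c2: issue SUB r2<-Add1  regs: r0:2,r1:8,r2:Add1,r3:Mul1
  c3: issue SUB r0<-Add2  regs: r0:Add2,r1:8,r2:Add1,r3:Mul1
  c4: stall  regs: r0:Add2,r1:8,r2:Add1,r3:Mul1
  c5: CDB Add1=6; issue ADD r2<-Add1  regs: r0:Add2,r1:8,r2:Add1,r3:Mul1
  c6: CDB Mul1=56; stall  regs: r0:Add2,r1:8,r2:Add1,r3:56
  c7: stall  regs: r0:Add2,r1:8,r2:Add1,r3:56
  c8: CDB Add1=14; issue ADD r0<-Add1  regs: r0:Add1,r1:8,r2:14,r3:56
  c9: CDB Add2=2; issue MUL r2<-Mul1  regs: r0:Add1,r1:8,r2:Mul1,r3:56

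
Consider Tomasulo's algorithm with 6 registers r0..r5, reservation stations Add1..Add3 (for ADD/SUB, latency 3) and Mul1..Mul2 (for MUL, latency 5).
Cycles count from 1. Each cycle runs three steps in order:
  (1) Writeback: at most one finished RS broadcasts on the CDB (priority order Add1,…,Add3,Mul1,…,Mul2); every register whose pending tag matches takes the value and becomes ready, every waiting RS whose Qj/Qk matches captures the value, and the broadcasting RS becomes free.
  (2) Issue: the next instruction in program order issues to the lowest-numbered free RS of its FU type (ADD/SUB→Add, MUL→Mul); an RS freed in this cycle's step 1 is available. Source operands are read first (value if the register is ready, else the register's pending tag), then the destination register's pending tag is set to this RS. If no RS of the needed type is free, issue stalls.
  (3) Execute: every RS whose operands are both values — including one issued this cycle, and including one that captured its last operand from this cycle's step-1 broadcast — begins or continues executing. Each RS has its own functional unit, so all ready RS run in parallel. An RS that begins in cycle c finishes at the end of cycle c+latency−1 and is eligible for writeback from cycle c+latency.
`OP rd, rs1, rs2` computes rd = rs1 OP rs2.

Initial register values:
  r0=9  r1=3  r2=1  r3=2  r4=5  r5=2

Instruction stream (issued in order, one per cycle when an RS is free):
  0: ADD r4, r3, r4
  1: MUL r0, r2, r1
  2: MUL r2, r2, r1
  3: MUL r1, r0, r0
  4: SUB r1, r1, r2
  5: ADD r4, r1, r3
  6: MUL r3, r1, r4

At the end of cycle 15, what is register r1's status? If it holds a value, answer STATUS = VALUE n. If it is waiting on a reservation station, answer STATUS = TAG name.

STATUS = VALUE 6

cycle 1: issue ADD r4<-Add1 // r0:9,r1:3,r2:1,r3:2,r4:Add1,r5:2
cycle 2: issue MUL r0<-Mul1 // r0:Mul1,r1:3,r2:1,r3:2,r4:Add1,r5:2
cycle 3: issue MUL r2<-Mul2 // r0:Mul1,r1:3,r2:Mul2,r3:2,r4:Add1,r5:2
cycle 4: CDB Add1=7; stall // r0:Mul1,r1:3,r2:Mul2,r3:2,r4:7,r5:2
cycle 5: stall // r0:Mul1,r1:3,r2:Mul2,r3:2,r4:7,r5:2
cycle 6: stall // r0:Mul1,r1:3,r2:Mul2,r3:2,r4:7,r5:2
cycle 7: CDB Mul1=3; issue MUL r1<-Mul1 // r0:3,r1:Mul1,r2:Mul2,r3:2,r4:7,r5:2
cycle 8: CDB Mul2=3; issue SUB r1<-Add1 // r0:3,r1:Add1,r2:3,r3:2,r4:7,r5:2
cycle 9: issue ADD r4<-Add2 // r0:3,r1:Add1,r2:3,r3:2,r4:Add2,r5:2
cycle 10: issue MUL r3<-Mul2 // r0:3,r1:Add1,r2:3,r3:Mul2,r4:Add2,r5:2
cycle 11: - // r0:3,r1:Add1,r2:3,r3:Mul2,r4:Add2,r5:2
cycle 12: CDB Mul1=9 // r0:3,r1:Add1,r2:3,r3:Mul2,r4:Add2,r5:2
cycle 13: - // r0:3,r1:Add1,r2:3,r3:Mul2,r4:Add2,r5:2
cycle 14: - // r0:3,r1:Add1,r2:3,r3:Mul2,r4:Add2,r5:2
cycle 15: CDB Add1=6 // r0:3,r1:6,r2:3,r3:Mul2,r4:Add2,r5:2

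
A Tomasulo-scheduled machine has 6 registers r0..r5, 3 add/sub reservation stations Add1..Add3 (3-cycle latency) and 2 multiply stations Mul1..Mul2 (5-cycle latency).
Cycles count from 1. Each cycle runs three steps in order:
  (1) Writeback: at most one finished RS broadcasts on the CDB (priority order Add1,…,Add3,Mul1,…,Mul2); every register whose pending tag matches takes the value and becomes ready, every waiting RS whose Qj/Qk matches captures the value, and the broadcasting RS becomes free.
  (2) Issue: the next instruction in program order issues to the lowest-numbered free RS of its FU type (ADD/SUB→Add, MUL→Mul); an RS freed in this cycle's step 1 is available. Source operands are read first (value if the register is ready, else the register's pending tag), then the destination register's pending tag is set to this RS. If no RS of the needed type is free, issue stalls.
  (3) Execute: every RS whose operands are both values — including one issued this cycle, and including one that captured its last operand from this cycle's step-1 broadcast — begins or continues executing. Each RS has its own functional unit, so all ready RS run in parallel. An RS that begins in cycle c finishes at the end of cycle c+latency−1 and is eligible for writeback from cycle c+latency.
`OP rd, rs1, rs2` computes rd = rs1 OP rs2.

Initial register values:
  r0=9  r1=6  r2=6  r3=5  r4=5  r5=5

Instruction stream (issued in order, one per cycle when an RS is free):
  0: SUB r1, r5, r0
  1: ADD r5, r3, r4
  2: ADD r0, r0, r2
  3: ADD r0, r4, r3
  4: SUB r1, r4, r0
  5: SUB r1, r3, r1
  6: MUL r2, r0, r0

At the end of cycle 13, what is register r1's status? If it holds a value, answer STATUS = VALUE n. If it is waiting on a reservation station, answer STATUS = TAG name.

STATUS = VALUE 10

c1: issue SUB r1<-Add1 | r0:9,r1:Add1,r2:6,r3:5,r4:5,r5:5
c2: issue ADD r5<-Add2 | r0:9,r1:Add1,r2:6,r3:5,r4:5,r5:Add2
c3: issue ADD r0<-Add3 | r0:Add3,r1:Add1,r2:6,r3:5,r4:5,r5:Add2
c4: CDB Add1=-4; issue ADD r0<-Add1 | r0:Add1,r1:-4,r2:6,r3:5,r4:5,r5:Add2
c5: CDB Add2=10; issue SUB r1<-Add2 | r0:Add1,r1:Add2,r2:6,r3:5,r4:5,r5:10
c6: CDB Add3=15; issue SUB r1<-Add3 | r0:Add1,r1:Add3,r2:6,r3:5,r4:5,r5:10
c7: CDB Add1=10; issue MUL r2<-Mul1 | r0:10,r1:Add3,r2:Mul1,r3:5,r4:5,r5:10
c8: - | r0:10,r1:Add3,r2:Mul1,r3:5,r4:5,r5:10
c9: - | r0:10,r1:Add3,r2:Mul1,r3:5,r4:5,r5:10
c10: CDB Add2=-5 | r0:10,r1:Add3,r2:Mul1,r3:5,r4:5,r5:10
c11: - | r0:10,r1:Add3,r2:Mul1,r3:5,r4:5,r5:10
c12: CDB Mul1=100 | r0:10,r1:Add3,r2:100,r3:5,r4:5,r5:10
c13: CDB Add3=10 | r0:10,r1:10,r2:100,r3:5,r4:5,r5:10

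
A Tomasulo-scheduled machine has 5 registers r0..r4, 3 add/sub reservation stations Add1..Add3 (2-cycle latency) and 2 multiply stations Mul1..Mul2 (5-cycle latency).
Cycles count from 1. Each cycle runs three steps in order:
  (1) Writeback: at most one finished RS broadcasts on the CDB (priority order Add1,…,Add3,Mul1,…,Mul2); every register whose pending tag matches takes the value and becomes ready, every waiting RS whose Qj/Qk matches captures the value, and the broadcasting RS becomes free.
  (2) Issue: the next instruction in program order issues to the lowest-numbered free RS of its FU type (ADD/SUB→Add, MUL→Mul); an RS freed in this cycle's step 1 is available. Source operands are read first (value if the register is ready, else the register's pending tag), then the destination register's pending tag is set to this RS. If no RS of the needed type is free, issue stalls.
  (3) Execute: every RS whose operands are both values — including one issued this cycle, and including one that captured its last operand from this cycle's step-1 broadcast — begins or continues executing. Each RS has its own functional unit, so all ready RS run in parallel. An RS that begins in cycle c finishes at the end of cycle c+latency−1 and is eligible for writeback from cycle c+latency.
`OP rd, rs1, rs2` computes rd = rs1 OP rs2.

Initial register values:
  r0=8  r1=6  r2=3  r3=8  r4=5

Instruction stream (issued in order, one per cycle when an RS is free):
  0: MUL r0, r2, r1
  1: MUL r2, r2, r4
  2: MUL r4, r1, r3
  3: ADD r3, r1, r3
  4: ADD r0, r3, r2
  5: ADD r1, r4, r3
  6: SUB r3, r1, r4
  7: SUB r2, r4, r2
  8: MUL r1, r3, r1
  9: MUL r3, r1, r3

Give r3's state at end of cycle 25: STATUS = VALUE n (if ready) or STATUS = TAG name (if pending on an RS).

STATUS = TAG Mul2

cycle 1: issue MUL r0<-Mul1 // r0:Mul1,r1:6,r2:3,r3:8,r4:5
cycle 2: issue MUL r2<-Mul2 // r0:Mul1,r1:6,r2:Mul2,r3:8,r4:5
cycle 3: stall // r0:Mul1,r1:6,r2:Mul2,r3:8,r4:5
cycle 4: stall // r0:Mul1,r1:6,r2:Mul2,r3:8,r4:5
cycle 5: stall // r0:Mul1,r1:6,r2:Mul2,r3:8,r4:5
cycle 6: CDB Mul1=18; issue MUL r4<-Mul1 // r0:18,r1:6,r2:Mul2,r3:8,r4:Mul1
cycle 7: CDB Mul2=15; issue ADD r3<-Add1 // r0:18,r1:6,r2:15,r3:Add1,r4:Mul1
cycle 8: issue ADD r0<-Add2 // r0:Add2,r1:6,r2:15,r3:Add1,r4:Mul1
cycle 9: CDB Add1=14; issue ADD r1<-Add1 // r0:Add2,r1:Add1,r2:15,r3:14,r4:Mul1
cycle 10: issue SUB r3<-Add3 // r0:Add2,r1:Add1,r2:15,r3:Add3,r4:Mul1
cycle 11: CDB Add2=29; issue SUB r2<-Add2 // r0:29,r1:Add1,r2:Add2,r3:Add3,r4:Mul1
cycle 12: CDB Mul1=48; issue MUL r1<-Mul1 // r0:29,r1:Mul1,r2:Add2,r3:Add3,r4:48
cycle 13: issue MUL r3<-Mul2 // r0:29,r1:Mul1,r2:Add2,r3:Mul2,r4:48
cycle 14: CDB Add1=62 // r0:29,r1:Mul1,r2:Add2,r3:Mul2,r4:48
cycle 15: CDB Add2=33 // r0:29,r1:Mul1,r2:33,r3:Mul2,r4:48
cycle 16: CDB Add3=14 // r0:29,r1:Mul1,r2:33,r3:Mul2,r4:48
cycle 17: - // r0:29,r1:Mul1,r2:33,r3:Mul2,r4:48
cycle 18: - // r0:29,r1:Mul1,r2:33,r3:Mul2,r4:48
cycle 19: - // r0:29,r1:Mul1,r2:33,r3:Mul2,r4:48
cycle 20: - // r0:29,r1:Mul1,r2:33,r3:Mul2,r4:48
cycle 21: CDB Mul1=868 // r0:29,r1:868,r2:33,r3:Mul2,r4:48
cycle 22: - // r0:29,r1:868,r2:33,r3:Mul2,r4:48
cycle 23: - // r0:29,r1:868,r2:33,r3:Mul2,r4:48
cycle 24: - // r0:29,r1:868,r2:33,r3:Mul2,r4:48
cycle 25: - // r0:29,r1:868,r2:33,r3:Mul2,r4:48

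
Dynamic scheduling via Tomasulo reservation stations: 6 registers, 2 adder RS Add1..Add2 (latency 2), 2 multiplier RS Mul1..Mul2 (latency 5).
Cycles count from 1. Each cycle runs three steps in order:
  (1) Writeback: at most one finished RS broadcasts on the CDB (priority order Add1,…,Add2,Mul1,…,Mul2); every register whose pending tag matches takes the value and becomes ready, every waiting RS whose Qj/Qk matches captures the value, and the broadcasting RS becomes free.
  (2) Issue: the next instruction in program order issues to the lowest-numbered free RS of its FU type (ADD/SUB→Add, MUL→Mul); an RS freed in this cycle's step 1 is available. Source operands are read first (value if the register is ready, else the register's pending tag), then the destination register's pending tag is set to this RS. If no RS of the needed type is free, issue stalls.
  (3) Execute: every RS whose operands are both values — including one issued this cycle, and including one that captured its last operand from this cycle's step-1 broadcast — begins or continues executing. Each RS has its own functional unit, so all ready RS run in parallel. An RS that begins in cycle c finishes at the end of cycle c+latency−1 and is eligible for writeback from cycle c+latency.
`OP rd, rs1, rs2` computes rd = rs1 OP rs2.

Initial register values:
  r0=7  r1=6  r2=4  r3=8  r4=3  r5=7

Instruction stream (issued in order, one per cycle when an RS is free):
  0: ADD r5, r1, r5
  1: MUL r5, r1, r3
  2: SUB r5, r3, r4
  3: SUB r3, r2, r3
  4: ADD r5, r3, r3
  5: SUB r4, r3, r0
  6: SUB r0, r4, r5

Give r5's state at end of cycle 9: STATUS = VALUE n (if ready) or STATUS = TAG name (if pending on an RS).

c1: issue ADD r5<-Add1 | r0:7,r1:6,r2:4,r3:8,r4:3,r5:Add1
c2: issue MUL r5<-Mul1 | r0:7,r1:6,r2:4,r3:8,r4:3,r5:Mul1
c3: CDB Add1=13; issue SUB r5<-Add1 | r0:7,r1:6,r2:4,r3:8,r4:3,r5:Add1
c4: issue SUB r3<-Add2 | r0:7,r1:6,r2:4,r3:Add2,r4:3,r5:Add1
c5: CDB Add1=5; issue ADD r5<-Add1 | r0:7,r1:6,r2:4,r3:Add2,r4:3,r5:Add1
c6: CDB Add2=-4; issue SUB r4<-Add2 | r0:7,r1:6,r2:4,r3:-4,r4:Add2,r5:Add1
c7: CDB Mul1=48; stall | r0:7,r1:6,r2:4,r3:-4,r4:Add2,r5:Add1
c8: CDB Add1=-8; issue SUB r0<-Add1 | r0:Add1,r1:6,r2:4,r3:-4,r4:Add2,r5:-8
c9: CDB Add2=-11 | r0:Add1,r1:6,r2:4,r3:-4,r4:-11,r5:-8

STATUS = VALUE -8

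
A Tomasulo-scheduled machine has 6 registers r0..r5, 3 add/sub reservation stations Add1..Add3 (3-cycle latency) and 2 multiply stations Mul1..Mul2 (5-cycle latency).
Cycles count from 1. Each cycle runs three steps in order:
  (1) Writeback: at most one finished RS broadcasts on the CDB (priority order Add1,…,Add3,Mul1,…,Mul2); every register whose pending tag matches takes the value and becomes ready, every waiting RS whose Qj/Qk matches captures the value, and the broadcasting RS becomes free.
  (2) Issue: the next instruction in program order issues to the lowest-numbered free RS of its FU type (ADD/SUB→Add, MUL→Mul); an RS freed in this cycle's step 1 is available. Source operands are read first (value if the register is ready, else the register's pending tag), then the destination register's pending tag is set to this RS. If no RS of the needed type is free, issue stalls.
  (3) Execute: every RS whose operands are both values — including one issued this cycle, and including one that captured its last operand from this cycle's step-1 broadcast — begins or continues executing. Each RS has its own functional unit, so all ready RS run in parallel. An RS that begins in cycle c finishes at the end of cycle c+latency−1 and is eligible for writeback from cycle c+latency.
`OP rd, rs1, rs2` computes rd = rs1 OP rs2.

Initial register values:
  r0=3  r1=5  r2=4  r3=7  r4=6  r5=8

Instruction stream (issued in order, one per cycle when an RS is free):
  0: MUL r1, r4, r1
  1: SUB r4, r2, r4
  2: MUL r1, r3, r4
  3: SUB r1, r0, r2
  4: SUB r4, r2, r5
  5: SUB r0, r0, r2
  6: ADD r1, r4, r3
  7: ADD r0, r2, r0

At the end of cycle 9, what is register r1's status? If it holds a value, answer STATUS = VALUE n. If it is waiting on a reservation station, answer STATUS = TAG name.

STATUS = TAG Add2

c1: issue MUL r1<-Mul1 | r0:3,r1:Mul1,r2:4,r3:7,r4:6,r5:8
c2: issue SUB r4<-Add1 | r0:3,r1:Mul1,r2:4,r3:7,r4:Add1,r5:8
c3: issue MUL r1<-Mul2 | r0:3,r1:Mul2,r2:4,r3:7,r4:Add1,r5:8
c4: issue SUB r1<-Add2 | r0:3,r1:Add2,r2:4,r3:7,r4:Add1,r5:8
c5: CDB Add1=-2; issue SUB r4<-Add1 | r0:3,r1:Add2,r2:4,r3:7,r4:Add1,r5:8
c6: CDB Mul1=30; issue SUB r0<-Add3 | r0:Add3,r1:Add2,r2:4,r3:7,r4:Add1,r5:8
c7: CDB Add2=-1; issue ADD r1<-Add2 | r0:Add3,r1:Add2,r2:4,r3:7,r4:Add1,r5:8
c8: CDB Add1=-4; issue ADD r0<-Add1 | r0:Add1,r1:Add2,r2:4,r3:7,r4:-4,r5:8
c9: CDB Add3=-1 | r0:Add1,r1:Add2,r2:4,r3:7,r4:-4,r5:8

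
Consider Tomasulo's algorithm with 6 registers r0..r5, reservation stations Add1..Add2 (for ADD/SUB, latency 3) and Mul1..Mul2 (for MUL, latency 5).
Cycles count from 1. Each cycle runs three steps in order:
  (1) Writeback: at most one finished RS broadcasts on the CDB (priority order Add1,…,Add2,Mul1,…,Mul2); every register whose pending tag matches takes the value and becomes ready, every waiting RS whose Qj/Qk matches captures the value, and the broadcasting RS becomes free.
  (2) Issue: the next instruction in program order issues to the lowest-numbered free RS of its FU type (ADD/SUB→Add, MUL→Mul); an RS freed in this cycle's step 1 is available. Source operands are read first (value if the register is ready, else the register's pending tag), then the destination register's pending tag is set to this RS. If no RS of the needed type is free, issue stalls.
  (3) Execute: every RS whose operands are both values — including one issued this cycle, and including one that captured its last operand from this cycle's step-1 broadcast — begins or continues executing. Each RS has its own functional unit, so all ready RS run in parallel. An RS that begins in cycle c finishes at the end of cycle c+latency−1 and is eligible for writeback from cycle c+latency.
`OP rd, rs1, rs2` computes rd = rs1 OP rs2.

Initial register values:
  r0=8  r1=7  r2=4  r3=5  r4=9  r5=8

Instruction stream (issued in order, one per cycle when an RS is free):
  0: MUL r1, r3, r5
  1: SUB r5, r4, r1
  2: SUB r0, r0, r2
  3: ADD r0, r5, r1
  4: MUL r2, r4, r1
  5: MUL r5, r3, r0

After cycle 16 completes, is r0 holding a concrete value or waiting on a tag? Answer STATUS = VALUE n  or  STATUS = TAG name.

STATUS = VALUE 9

c1: issue MUL r1<-Mul1 | r0:8,r1:Mul1,r2:4,r3:5,r4:9,r5:8
c2: issue SUB r5<-Add1 | r0:8,r1:Mul1,r2:4,r3:5,r4:9,r5:Add1
c3: issue SUB r0<-Add2 | r0:Add2,r1:Mul1,r2:4,r3:5,r4:9,r5:Add1
c4: stall | r0:Add2,r1:Mul1,r2:4,r3:5,r4:9,r5:Add1
c5: stall | r0:Add2,r1:Mul1,r2:4,r3:5,r4:9,r5:Add1
c6: CDB Add2=4; issue ADD r0<-Add2 | r0:Add2,r1:Mul1,r2:4,r3:5,r4:9,r5:Add1
c7: CDB Mul1=40; issue MUL r2<-Mul1 | r0:Add2,r1:40,r2:Mul1,r3:5,r4:9,r5:Add1
c8: issue MUL r5<-Mul2 | r0:Add2,r1:40,r2:Mul1,r3:5,r4:9,r5:Mul2
c9: - | r0:Add2,r1:40,r2:Mul1,r3:5,r4:9,r5:Mul2
c10: CDB Add1=-31 | r0:Add2,r1:40,r2:Mul1,r3:5,r4:9,r5:Mul2
c11: - | r0:Add2,r1:40,r2:Mul1,r3:5,r4:9,r5:Mul2
c12: CDB Mul1=360 | r0:Add2,r1:40,r2:360,r3:5,r4:9,r5:Mul2
c13: CDB Add2=9 | r0:9,r1:40,r2:360,r3:5,r4:9,r5:Mul2
c14: - | r0:9,r1:40,r2:360,r3:5,r4:9,r5:Mul2
c15: - | r0:9,r1:40,r2:360,r3:5,r4:9,r5:Mul2
c16: - | r0:9,r1:40,r2:360,r3:5,r4:9,r5:Mul2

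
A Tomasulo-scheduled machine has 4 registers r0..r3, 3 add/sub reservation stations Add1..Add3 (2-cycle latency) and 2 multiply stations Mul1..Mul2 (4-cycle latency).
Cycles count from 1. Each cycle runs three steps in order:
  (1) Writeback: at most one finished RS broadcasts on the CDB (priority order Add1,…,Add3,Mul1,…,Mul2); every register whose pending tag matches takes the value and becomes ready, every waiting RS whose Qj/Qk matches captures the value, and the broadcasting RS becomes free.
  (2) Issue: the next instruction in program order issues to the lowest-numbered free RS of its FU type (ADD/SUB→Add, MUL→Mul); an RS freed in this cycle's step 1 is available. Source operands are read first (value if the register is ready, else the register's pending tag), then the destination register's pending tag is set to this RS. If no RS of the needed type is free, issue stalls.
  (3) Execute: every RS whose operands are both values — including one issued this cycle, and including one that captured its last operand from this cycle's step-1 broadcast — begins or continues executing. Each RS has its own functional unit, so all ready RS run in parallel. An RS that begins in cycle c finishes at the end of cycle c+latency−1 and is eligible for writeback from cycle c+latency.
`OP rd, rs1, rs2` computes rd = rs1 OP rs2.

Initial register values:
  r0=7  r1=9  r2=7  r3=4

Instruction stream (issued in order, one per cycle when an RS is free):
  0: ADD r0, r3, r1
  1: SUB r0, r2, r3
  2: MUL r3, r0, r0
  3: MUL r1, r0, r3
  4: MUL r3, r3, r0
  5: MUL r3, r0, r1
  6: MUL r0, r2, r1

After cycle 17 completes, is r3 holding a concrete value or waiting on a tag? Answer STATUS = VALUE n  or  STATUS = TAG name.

c1: issue ADD r0<-Add1 | r0:Add1,r1:9,r2:7,r3:4
c2: issue SUB r0<-Add2 | r0:Add2,r1:9,r2:7,r3:4
c3: CDB Add1=13; issue MUL r3<-Mul1 | r0:Add2,r1:9,r2:7,r3:Mul1
c4: CDB Add2=3; issue MUL r1<-Mul2 | r0:3,r1:Mul2,r2:7,r3:Mul1
c5: stall | r0:3,r1:Mul2,r2:7,r3:Mul1
c6: stall | r0:3,r1:Mul2,r2:7,r3:Mul1
c7: stall | r0:3,r1:Mul2,r2:7,r3:Mul1
c8: CDB Mul1=9; issue MUL r3<-Mul1 | r0:3,r1:Mul2,r2:7,r3:Mul1
c9: stall | r0:3,r1:Mul2,r2:7,r3:Mul1
c10: stall | r0:3,r1:Mul2,r2:7,r3:Mul1
c11: stall | r0:3,r1:Mul2,r2:7,r3:Mul1
c12: CDB Mul1=27; issue MUL r3<-Mul1 | r0:3,r1:Mul2,r2:7,r3:Mul1
c13: CDB Mul2=27; issue MUL r0<-Mul2 | r0:Mul2,r1:27,r2:7,r3:Mul1
c14: - | r0:Mul2,r1:27,r2:7,r3:Mul1
c15: - | r0:Mul2,r1:27,r2:7,r3:Mul1
c16: - | r0:Mul2,r1:27,r2:7,r3:Mul1
c17: CDB Mul1=81 | r0:Mul2,r1:27,r2:7,r3:81

STATUS = VALUE 81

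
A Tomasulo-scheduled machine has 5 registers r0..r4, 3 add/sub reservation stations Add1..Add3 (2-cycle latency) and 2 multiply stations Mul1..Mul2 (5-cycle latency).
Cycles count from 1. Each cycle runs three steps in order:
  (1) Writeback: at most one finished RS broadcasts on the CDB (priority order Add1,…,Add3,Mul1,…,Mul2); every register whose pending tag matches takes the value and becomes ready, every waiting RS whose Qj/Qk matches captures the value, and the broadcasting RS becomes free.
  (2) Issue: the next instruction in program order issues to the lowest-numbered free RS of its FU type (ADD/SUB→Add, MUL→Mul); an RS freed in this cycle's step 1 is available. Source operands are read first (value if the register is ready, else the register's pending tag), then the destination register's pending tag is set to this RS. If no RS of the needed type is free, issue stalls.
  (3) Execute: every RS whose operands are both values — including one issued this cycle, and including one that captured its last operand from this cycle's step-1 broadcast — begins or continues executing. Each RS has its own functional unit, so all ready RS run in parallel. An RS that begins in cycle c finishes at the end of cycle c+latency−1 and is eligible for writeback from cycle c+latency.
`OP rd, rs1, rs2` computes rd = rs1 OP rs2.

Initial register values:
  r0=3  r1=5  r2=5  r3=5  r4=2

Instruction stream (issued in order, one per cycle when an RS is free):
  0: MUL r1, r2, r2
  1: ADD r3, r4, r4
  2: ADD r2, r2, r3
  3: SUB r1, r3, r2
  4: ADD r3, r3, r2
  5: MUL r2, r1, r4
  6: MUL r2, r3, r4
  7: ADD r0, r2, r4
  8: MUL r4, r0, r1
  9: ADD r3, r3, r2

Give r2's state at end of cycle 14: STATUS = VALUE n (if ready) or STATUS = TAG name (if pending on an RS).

  c1: issue MUL r1<-Mul1  regs: r0:3,r1:Mul1,r2:5,r3:5,r4:2
  c2: issue ADD r3<-Add1  regs: r0:3,r1:Mul1,r2:5,r3:Add1,r4:2
  c3: issue ADD r2<-Add2  regs: r0:3,r1:Mul1,r2:Add2,r3:Add1,r4:2
  c4: CDB Add1=4; issue SUB r1<-Add1  regs: r0:3,r1:Add1,r2:Add2,r3:4,r4:2
  c5: issue ADD r3<-Add3  regs: r0:3,r1:Add1,r2:Add2,r3:Add3,r4:2
  c6: CDB Add2=9; issue MUL r2<-Mul2  regs: r0:3,r1:Add1,r2:Mul2,r3:Add3,r4:2
  c7: CDB Mul1=25; issue MUL r2<-Mul1  regs: r0:3,r1:Add1,r2:Mul1,r3:Add3,r4:2
  c8: CDB Add1=-5; issue ADD r0<-Add1  regs: r0:Add1,r1:-5,r2:Mul1,r3:Add3,r4:2
  c9: CDB Add3=13; stall  regs: r0:Add1,r1:-5,r2:Mul1,r3:13,r4:2
  c10: stall  regs: r0:Add1,r1:-5,r2:Mul1,r3:13,r4:2
  c11: stall  regs: r0:Add1,r1:-5,r2:Mul1,r3:13,r4:2
  c12: stall  regs: r0:Add1,r1:-5,r2:Mul1,r3:13,r4:2
  c13: CDB Mul2=-10; issue MUL r4<-Mul2  regs: r0:Add1,r1:-5,r2:Mul1,r3:13,r4:Mul2
  c14: CDB Mul1=26; issue ADD r3<-Add2  regs: r0:Add1,r1:-5,r2:26,r3:Add2,r4:Mul2

STATUS = VALUE 26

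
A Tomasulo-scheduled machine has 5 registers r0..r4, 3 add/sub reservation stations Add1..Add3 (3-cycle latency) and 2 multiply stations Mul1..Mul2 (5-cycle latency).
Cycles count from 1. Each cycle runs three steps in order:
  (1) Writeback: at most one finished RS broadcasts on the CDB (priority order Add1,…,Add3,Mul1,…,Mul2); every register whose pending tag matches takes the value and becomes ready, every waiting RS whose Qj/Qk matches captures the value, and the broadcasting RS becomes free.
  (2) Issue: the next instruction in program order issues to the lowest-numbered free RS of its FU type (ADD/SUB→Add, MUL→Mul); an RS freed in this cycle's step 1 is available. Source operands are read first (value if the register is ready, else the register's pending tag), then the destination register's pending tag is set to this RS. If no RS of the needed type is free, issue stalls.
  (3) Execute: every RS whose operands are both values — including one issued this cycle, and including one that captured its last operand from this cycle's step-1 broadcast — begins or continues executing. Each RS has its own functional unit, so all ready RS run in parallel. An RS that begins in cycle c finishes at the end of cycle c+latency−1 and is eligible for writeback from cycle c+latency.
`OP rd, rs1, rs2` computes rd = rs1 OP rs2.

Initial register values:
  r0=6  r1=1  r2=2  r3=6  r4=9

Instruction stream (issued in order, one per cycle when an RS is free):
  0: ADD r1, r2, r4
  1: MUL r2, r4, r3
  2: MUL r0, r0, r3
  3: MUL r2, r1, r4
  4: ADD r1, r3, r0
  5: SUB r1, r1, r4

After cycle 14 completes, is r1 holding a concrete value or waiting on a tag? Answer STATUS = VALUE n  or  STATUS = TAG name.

STATUS = VALUE 33

  c1: issue ADD r1<-Add1  regs: r0:6,r1:Add1,r2:2,r3:6,r4:9
  c2: issue MUL r2<-Mul1  regs: r0:6,r1:Add1,r2:Mul1,r3:6,r4:9
  c3: issue MUL r0<-Mul2  regs: r0:Mul2,r1:Add1,r2:Mul1,r3:6,r4:9
  c4: CDB Add1=11; stall  regs: r0:Mul2,r1:11,r2:Mul1,r3:6,r4:9
  c5: stall  regs: r0:Mul2,r1:11,r2:Mul1,r3:6,r4:9
  c6: stall  regs: r0:Mul2,r1:11,r2:Mul1,r3:6,r4:9
  c7: CDB Mul1=54; issue MUL r2<-Mul1  regs: r0:Mul2,r1:11,r2:Mul1,r3:6,r4:9
  c8: CDB Mul2=36; issue ADD r1<-Add1  regs: r0:36,r1:Add1,r2:Mul1,r3:6,r4:9
  c9: issue SUB r1<-Add2  regs: r0:36,r1:Add2,r2:Mul1,r3:6,r4:9
  c10: -  regs: r0:36,r1:Add2,r2:Mul1,r3:6,r4:9
  c11: CDB Add1=42  regs: r0:36,r1:Add2,r2:Mul1,r3:6,r4:9
  c12: CDB Mul1=99  regs: r0:36,r1:Add2,r2:99,r3:6,r4:9
  c13: -  regs: r0:36,r1:Add2,r2:99,r3:6,r4:9
  c14: CDB Add2=33  regs: r0:36,r1:33,r2:99,r3:6,r4:9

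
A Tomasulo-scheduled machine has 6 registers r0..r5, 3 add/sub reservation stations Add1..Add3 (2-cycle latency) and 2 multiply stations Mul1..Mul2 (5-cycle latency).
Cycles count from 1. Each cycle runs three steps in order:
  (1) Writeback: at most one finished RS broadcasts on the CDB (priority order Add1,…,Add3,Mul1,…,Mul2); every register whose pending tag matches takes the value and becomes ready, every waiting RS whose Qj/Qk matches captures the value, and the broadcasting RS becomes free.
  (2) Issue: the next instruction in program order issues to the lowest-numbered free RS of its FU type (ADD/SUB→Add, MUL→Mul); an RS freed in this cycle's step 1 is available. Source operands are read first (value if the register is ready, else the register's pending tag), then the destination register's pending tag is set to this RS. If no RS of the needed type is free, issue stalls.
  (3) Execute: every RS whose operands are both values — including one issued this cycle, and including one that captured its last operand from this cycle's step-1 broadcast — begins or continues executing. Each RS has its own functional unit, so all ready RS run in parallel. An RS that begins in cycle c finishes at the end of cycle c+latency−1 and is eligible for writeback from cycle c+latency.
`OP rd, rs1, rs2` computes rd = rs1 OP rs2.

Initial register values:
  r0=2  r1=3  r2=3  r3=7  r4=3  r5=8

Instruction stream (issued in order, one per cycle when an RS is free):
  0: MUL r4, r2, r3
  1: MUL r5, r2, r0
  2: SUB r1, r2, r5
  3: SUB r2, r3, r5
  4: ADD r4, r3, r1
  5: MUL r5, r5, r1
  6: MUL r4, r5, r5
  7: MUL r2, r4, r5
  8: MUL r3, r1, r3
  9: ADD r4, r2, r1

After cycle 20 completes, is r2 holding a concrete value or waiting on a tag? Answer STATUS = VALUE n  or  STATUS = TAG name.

STATUS = TAG Mul1

cycle 1: issue MUL r4<-Mul1 // r0:2,r1:3,r2:3,r3:7,r4:Mul1,r5:8
cycle 2: issue MUL r5<-Mul2 // r0:2,r1:3,r2:3,r3:7,r4:Mul1,r5:Mul2
cycle 3: issue SUB r1<-Add1 // r0:2,r1:Add1,r2:3,r3:7,r4:Mul1,r5:Mul2
cycle 4: issue SUB r2<-Add2 // r0:2,r1:Add1,r2:Add2,r3:7,r4:Mul1,r5:Mul2
cycle 5: issue ADD r4<-Add3 // r0:2,r1:Add1,r2:Add2,r3:7,r4:Add3,r5:Mul2
cycle 6: CDB Mul1=21; issue MUL r5<-Mul1 // r0:2,r1:Add1,r2:Add2,r3:7,r4:Add3,r5:Mul1
cycle 7: CDB Mul2=6; issue MUL r4<-Mul2 // r0:2,r1:Add1,r2:Add2,r3:7,r4:Mul2,r5:Mul1
cycle 8: stall // r0:2,r1:Add1,r2:Add2,r3:7,r4:Mul2,r5:Mul1
cycle 9: CDB Add1=-3; stall // r0:2,r1:-3,r2:Add2,r3:7,r4:Mul2,r5:Mul1
cycle 10: CDB Add2=1; stall // r0:2,r1:-3,r2:1,r3:7,r4:Mul2,r5:Mul1
cycle 11: CDB Add3=4; stall // r0:2,r1:-3,r2:1,r3:7,r4:Mul2,r5:Mul1
cycle 12: stall // r0:2,r1:-3,r2:1,r3:7,r4:Mul2,r5:Mul1
cycle 13: stall // r0:2,r1:-3,r2:1,r3:7,r4:Mul2,r5:Mul1
cycle 14: CDB Mul1=-18; issue MUL r2<-Mul1 // r0:2,r1:-3,r2:Mul1,r3:7,r4:Mul2,r5:-18
cycle 15: stall // r0:2,r1:-3,r2:Mul1,r3:7,r4:Mul2,r5:-18
cycle 16: stall // r0:2,r1:-3,r2:Mul1,r3:7,r4:Mul2,r5:-18
cycle 17: stall // r0:2,r1:-3,r2:Mul1,r3:7,r4:Mul2,r5:-18
cycle 18: stall // r0:2,r1:-3,r2:Mul1,r3:7,r4:Mul2,r5:-18
cycle 19: CDB Mul2=324; issue MUL r3<-Mul2 // r0:2,r1:-3,r2:Mul1,r3:Mul2,r4:324,r5:-18
cycle 20: issue ADD r4<-Add1 // r0:2,r1:-3,r2:Mul1,r3:Mul2,r4:Add1,r5:-18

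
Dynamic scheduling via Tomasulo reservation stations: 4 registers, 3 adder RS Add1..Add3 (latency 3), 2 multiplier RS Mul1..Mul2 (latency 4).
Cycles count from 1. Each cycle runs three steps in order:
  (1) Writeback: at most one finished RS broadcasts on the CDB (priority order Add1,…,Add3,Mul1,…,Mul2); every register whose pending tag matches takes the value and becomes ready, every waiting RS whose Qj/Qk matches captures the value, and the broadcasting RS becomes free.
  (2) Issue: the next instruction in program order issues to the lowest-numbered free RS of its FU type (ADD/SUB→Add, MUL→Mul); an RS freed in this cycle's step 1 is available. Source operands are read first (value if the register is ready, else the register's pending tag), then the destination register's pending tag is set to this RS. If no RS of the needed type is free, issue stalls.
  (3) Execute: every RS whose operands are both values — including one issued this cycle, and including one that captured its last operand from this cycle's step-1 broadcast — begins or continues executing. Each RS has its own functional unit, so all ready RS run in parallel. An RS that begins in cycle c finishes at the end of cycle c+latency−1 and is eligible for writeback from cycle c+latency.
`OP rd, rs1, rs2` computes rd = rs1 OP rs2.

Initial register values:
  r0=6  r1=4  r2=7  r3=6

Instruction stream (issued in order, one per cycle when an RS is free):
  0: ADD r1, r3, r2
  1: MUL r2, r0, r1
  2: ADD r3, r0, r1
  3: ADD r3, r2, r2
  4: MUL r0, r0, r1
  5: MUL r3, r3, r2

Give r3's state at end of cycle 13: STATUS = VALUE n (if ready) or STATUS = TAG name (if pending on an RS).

cycle 1: issue ADD r1<-Add1 // r0:6,r1:Add1,r2:7,r3:6
cycle 2: issue MUL r2<-Mul1 // r0:6,r1:Add1,r2:Mul1,r3:6
cycle 3: issue ADD r3<-Add2 // r0:6,r1:Add1,r2:Mul1,r3:Add2
cycle 4: CDB Add1=13; issue ADD r3<-Add1 // r0:6,r1:13,r2:Mul1,r3:Add1
cycle 5: issue MUL r0<-Mul2 // r0:Mul2,r1:13,r2:Mul1,r3:Add1
cycle 6: stall // r0:Mul2,r1:13,r2:Mul1,r3:Add1
cycle 7: CDB Add2=19; stall // r0:Mul2,r1:13,r2:Mul1,r3:Add1
cycle 8: CDB Mul1=78; issue MUL r3<-Mul1 // r0:Mul2,r1:13,r2:78,r3:Mul1
cycle 9: CDB Mul2=78 // r0:78,r1:13,r2:78,r3:Mul1
cycle 10: - // r0:78,r1:13,r2:78,r3:Mul1
cycle 11: CDB Add1=156 // r0:78,r1:13,r2:78,r3:Mul1
cycle 12: - // r0:78,r1:13,r2:78,r3:Mul1
cycle 13: - // r0:78,r1:13,r2:78,r3:Mul1

STATUS = TAG Mul1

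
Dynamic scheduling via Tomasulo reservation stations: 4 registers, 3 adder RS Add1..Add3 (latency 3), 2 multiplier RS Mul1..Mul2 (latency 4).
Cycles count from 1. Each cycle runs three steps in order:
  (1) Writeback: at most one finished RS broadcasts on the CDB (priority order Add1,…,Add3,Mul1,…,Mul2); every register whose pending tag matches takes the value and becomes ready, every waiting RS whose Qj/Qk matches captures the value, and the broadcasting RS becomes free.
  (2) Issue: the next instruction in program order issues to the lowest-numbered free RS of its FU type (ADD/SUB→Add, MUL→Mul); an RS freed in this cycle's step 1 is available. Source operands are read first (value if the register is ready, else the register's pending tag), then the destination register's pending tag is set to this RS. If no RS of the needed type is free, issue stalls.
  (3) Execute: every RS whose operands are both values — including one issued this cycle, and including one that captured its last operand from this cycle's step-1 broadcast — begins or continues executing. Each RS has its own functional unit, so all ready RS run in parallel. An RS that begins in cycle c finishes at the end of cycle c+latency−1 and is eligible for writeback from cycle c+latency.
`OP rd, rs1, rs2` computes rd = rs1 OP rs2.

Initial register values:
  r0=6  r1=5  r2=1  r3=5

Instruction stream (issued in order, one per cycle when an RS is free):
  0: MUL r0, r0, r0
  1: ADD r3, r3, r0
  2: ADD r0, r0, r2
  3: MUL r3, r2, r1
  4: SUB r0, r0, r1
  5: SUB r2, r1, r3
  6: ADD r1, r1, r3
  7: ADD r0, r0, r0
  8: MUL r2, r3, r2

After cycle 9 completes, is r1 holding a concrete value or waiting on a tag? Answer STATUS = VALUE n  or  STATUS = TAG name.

cycle 1: issue MUL r0<-Mul1 // r0:Mul1,r1:5,r2:1,r3:5
cycle 2: issue ADD r3<-Add1 // r0:Mul1,r1:5,r2:1,r3:Add1
cycle 3: issue ADD r0<-Add2 // r0:Add2,r1:5,r2:1,r3:Add1
cycle 4: issue MUL r3<-Mul2 // r0:Add2,r1:5,r2:1,r3:Mul2
cycle 5: CDB Mul1=36; issue SUB r0<-Add3 // r0:Add3,r1:5,r2:1,r3:Mul2
cycle 6: stall // r0:Add3,r1:5,r2:1,r3:Mul2
cycle 7: stall // r0:Add3,r1:5,r2:1,r3:Mul2
cycle 8: CDB Add1=41; issue SUB r2<-Add1 // r0:Add3,r1:5,r2:Add1,r3:Mul2
cycle 9: CDB Add2=37; issue ADD r1<-Add2 // r0:Add3,r1:Add2,r2:Add1,r3:Mul2

STATUS = TAG Add2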